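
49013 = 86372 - 37359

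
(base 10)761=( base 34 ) MD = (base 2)1011111001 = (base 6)3305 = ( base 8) 1371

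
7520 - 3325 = 4195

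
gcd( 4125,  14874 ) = 3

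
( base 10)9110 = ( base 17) 1E8F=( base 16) 2396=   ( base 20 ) 12fa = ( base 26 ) DCA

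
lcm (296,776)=28712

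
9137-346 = 8791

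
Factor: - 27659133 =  - 3^2*23^1*41^1 *3259^1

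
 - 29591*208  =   - 6154928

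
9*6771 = 60939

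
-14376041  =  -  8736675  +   - 5639366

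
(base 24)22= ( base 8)62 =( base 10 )50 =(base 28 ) 1M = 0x32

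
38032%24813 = 13219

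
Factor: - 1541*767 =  - 1181947 = - 13^1*23^1*59^1*67^1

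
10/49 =10/49 = 0.20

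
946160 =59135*16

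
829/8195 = 829/8195= 0.10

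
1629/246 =543/82=   6.62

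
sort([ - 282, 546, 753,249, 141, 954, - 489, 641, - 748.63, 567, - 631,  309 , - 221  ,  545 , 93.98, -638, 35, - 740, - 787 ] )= [ - 787, - 748.63, -740, - 638, - 631,  -  489, - 282, - 221,35, 93.98, 141, 249,309 , 545, 546,  567,641,753,954]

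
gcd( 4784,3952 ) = 208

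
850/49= 850/49= 17.35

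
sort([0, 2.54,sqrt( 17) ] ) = [ 0,  2.54,sqrt( 17)] 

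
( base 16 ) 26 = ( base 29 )19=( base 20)1I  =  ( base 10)38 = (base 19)20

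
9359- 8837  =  522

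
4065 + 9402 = 13467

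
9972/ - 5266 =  - 4986/2633= - 1.89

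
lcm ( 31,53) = 1643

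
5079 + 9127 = 14206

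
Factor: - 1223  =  -1223^1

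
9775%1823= 660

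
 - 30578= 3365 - 33943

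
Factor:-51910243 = -7^1*11^1*674159^1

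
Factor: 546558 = 2^1*3^1 * 71^1*1283^1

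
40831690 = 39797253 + 1034437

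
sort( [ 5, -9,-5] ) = [ - 9,  -  5, 5 ] 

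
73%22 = 7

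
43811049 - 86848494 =- 43037445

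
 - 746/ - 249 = 746/249 = 3.00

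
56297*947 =53313259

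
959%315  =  14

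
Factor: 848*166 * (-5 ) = - 2^5 * 5^1*53^1*83^1=   - 703840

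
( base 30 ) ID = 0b1000101001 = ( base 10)553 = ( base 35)FS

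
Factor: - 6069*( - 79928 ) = 485083032=2^3*3^1*7^1*17^2*97^1*103^1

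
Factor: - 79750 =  - 2^1*  5^3*11^1 *29^1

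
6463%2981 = 501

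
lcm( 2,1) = 2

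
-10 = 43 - 53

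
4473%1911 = 651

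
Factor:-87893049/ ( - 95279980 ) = 2^( - 2)*3^1 * 5^(- 1)*773^( - 1)*6163^( - 1) * 29297683^1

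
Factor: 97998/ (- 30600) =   -  16333/5100 = - 2^ ( - 2)*3^ ( - 1)*5^( - 2 ) * 17^( - 1)*16333^1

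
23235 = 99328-76093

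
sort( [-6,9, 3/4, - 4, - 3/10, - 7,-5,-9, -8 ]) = [-9,-8, - 7,-6 ,  -  5,-4 ,-3/10, 3/4,9]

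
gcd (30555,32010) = 1455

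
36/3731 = 36/3731  =  0.01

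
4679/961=4679/961 = 4.87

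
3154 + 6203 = 9357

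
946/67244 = 473/33622=0.01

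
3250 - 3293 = - 43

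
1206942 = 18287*66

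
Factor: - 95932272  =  -2^4*3^1*1998589^1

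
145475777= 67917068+77558709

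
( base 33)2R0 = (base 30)3C9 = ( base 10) 3069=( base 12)1939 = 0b101111111101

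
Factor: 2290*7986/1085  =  2^2*3^1*7^( - 1 )*11^3*31^ (-1)*229^1 = 3657588/217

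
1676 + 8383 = 10059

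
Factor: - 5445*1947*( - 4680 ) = 49614622200= 2^3*3^5 *5^2 *11^3*13^1*59^1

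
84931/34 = 84931/34  =  2497.97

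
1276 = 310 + 966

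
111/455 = 111/455=0.24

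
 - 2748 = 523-3271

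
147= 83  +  64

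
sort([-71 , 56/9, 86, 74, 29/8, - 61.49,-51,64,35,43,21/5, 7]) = [  -  71, - 61.49, - 51, 29/8, 21/5, 56/9, 7, 35, 43, 64,74,86 ]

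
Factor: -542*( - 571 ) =2^1*271^1*571^1= 309482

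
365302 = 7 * 52186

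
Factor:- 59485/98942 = - 2^ (  -  1) * 5^1 * 61^(-1 )*811^(-1)* 11897^1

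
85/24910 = 17/4982 =0.00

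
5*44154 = 220770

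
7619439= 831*9169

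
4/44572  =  1/11143= 0.00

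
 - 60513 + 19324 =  - 41189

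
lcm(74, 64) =2368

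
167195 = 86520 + 80675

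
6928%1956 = 1060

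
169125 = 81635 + 87490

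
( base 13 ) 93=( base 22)5A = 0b1111000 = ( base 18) 6c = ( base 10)120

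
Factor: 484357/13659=3^ ( - 1)*23^1*29^(- 1)*157^ ( - 1)*21059^1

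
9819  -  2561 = 7258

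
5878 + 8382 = 14260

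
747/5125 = 747/5125 =0.15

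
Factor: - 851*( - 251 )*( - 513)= -109577313 = - 3^3*19^1*23^1 *37^1 * 251^1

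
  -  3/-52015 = 3/52015 =0.00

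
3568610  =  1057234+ 2511376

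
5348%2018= 1312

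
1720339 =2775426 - 1055087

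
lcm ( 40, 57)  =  2280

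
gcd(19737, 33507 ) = 459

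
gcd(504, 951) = 3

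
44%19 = 6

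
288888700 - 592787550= - 303898850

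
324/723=108/241 = 0.45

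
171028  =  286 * 598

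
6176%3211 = 2965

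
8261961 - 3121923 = 5140038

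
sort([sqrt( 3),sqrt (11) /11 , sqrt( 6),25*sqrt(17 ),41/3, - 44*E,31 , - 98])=[ - 44*E, - 98, sqrt( 11) /11, sqrt( 3 ), sqrt(6),41/3, 31, 25*sqrt(17 ) ]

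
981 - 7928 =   -  6947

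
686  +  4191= 4877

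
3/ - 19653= - 1 + 6550/6551 = - 0.00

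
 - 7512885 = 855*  (  -  8787)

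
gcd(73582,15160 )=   2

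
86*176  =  15136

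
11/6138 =1/558 = 0.00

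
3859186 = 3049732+809454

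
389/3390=389/3390 =0.11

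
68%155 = 68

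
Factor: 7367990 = 2^1*5^1*7^1*67^1*1571^1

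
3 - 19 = - 16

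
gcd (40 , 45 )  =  5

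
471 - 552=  - 81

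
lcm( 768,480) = 3840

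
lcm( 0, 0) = 0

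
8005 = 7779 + 226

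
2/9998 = 1/4999 = 0.00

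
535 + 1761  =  2296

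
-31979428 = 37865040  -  69844468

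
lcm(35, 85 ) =595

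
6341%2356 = 1629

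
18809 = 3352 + 15457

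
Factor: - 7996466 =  - 2^1 * 3998233^1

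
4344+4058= 8402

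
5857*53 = 310421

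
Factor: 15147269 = 419^1 * 36151^1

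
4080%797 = 95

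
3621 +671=4292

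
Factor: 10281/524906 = 447/22822 = 2^(-1 )*3^1*149^1*11411^( - 1) 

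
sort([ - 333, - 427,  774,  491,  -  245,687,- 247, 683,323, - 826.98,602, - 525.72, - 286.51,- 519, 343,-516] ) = [ - 826.98, - 525.72, - 519, - 516, - 427, - 333,-286.51,-247, - 245,323 , 343, 491, 602, 683, 687,  774 ] 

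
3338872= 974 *3428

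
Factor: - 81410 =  - 2^1*5^1*7^1 * 1163^1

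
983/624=1 + 359/624=1.58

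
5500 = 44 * 125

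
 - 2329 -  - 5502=3173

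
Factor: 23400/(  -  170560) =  - 2^( - 3 )*3^2*5^1*41^(-1 ) = - 45/328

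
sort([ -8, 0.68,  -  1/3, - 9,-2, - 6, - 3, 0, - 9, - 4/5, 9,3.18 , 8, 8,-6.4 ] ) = [ - 9,  -  9, - 8, - 6.4,  -  6, - 3, - 2 , - 4/5, - 1/3, 0, 0.68, 3.18, 8,8, 9 ] 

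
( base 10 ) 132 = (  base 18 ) 76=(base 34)3u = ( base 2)10000100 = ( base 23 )5H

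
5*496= 2480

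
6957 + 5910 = 12867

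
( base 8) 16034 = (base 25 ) bcl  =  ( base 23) DDK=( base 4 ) 1300130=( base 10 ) 7196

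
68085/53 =1284 + 33/53 = 1284.62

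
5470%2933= 2537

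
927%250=177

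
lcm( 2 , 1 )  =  2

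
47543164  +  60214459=107757623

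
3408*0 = 0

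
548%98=58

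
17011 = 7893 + 9118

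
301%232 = 69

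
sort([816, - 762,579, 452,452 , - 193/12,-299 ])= [ - 762, - 299  , - 193/12, 452, 452,579, 816 ]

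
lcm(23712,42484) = 1019616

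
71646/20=35823/10 =3582.30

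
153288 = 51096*3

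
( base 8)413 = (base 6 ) 1123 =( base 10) 267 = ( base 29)96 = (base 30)8r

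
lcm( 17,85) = 85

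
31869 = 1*31869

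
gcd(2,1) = 1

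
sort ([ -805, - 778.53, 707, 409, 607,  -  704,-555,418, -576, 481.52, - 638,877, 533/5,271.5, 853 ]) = [ - 805 , - 778.53, - 704, - 638,  -  576, - 555,533/5,271.5, 409, 418, 481.52,  607, 707, 853,  877]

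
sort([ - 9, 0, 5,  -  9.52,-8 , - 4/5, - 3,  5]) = [- 9.52, - 9, - 8, - 3, - 4/5,0,  5, 5] 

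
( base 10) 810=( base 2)1100101010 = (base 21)1HC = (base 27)130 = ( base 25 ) 17a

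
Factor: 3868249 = 7^1*11^2*4567^1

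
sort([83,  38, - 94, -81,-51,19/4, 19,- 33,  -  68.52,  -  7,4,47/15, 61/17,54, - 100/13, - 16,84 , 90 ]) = [-94, - 81, - 68.52,-51 ,-33, -16, - 100/13,-7,47/15,  61/17, 4,19/4, 19 , 38, 54,83,  84,  90 ] 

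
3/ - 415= - 3/415 = - 0.01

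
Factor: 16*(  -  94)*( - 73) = 109792 = 2^5*47^1 * 73^1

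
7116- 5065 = 2051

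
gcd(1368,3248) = 8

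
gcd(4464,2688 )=48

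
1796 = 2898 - 1102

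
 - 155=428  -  583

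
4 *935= 3740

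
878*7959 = 6988002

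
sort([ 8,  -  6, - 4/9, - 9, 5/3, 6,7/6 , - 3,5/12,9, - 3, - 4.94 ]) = [ - 9, - 6, - 4.94, - 3 , - 3, - 4/9, 5/12,7/6, 5/3  ,  6,8,9]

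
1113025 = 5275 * 211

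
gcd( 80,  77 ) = 1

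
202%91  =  20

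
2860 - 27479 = -24619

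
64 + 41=105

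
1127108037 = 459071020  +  668037017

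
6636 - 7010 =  - 374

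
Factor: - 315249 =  -3^1*11^1*41^1*233^1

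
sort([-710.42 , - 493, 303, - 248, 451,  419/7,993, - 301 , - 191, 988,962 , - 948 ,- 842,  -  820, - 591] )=[ - 948, - 842,-820, - 710.42, - 591, - 493, - 301, - 248, - 191 , 419/7,303,451 , 962,988,993] 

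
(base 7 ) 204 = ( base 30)3c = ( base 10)102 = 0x66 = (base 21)4I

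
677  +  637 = 1314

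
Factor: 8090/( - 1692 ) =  - 2^ (-1)*3^(  -  2)*5^1*47^( - 1)*809^1 = - 4045/846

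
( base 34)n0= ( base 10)782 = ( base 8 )1416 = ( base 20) 1J2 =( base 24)18e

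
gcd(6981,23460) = 3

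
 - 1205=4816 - 6021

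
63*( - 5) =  - 315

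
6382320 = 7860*812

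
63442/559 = 63442/559   =  113.49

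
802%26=22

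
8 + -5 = 3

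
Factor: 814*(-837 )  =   - 681318=- 2^1*3^3*11^1*31^1*37^1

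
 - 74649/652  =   - 74649/652 = - 114.49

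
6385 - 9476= - 3091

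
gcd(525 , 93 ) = 3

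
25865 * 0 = 0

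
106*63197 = 6698882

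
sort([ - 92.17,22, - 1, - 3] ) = [ - 92.17, - 3, - 1,22]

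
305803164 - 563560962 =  - 257757798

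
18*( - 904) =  - 16272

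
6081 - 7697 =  - 1616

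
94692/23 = 94692/23 = 4117.04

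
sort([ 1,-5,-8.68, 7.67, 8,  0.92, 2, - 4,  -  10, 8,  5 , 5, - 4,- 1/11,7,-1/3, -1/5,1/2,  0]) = [ - 10, - 8.68 ,  -  5, -4 ,-4,-1/3,  -  1/5, -1/11 , 0 , 1/2,  0.92,1, 2, 5, 5 , 7, 7.67,8,  8 ] 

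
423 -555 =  - 132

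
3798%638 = 608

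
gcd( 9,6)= 3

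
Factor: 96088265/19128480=2^(-5)*3^ (  -  1 )*7^1 * 13^1*5693^( - 1 )*30169^1 = 2745379/546528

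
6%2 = 0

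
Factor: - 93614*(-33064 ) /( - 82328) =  - 386906662/10291 = -2^1*41^( -1)*251^(- 1) * 4133^1 * 46807^1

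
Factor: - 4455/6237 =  - 5^1 * 7^(-1 ) = - 5/7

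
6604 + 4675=11279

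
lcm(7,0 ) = 0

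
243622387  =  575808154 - 332185767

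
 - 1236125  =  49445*( - 25 ) 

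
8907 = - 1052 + 9959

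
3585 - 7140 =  - 3555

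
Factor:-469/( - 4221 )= 1/9  =  3^( - 2)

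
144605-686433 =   -  541828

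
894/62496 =149/10416 = 0.01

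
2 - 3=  - 1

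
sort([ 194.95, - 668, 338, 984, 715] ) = [ - 668, 194.95,338,715, 984 ]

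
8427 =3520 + 4907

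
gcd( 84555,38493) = 9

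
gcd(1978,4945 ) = 989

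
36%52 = 36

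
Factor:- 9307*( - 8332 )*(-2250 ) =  - 174478329000 = -2^3* 3^2*5^3*41^1*227^1*2083^1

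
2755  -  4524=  - 1769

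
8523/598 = 14 + 151/598 = 14.25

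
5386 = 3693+1693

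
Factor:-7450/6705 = - 10/9 = - 2^1*  3^(  -  2 )*5^1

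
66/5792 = 33/2896 = 0.01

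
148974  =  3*49658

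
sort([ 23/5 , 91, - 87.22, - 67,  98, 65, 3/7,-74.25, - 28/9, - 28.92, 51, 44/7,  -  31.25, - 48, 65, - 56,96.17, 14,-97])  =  [ -97, - 87.22, - 74.25, - 67, - 56, - 48, - 31.25, - 28.92, - 28/9 , 3/7, 23/5, 44/7, 14, 51, 65, 65, 91,  96.17,98]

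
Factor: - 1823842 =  - 2^1*83^1 * 10987^1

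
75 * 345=25875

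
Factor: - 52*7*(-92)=2^4 * 7^1*13^1*23^1  =  33488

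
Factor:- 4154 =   -  2^1*31^1*67^1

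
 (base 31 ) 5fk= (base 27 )76p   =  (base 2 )1010010101010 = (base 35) 4B5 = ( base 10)5290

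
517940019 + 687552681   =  1205492700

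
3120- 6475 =-3355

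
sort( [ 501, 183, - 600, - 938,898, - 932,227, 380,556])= [ - 938, - 932,  -  600, 183,227,380 , 501,  556, 898] 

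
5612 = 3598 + 2014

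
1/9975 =1/9975=0.00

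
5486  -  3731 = 1755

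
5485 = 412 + 5073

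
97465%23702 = 2657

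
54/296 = 27/148  =  0.18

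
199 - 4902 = -4703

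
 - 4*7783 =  - 31132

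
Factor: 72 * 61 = 4392  =  2^3*3^2 * 61^1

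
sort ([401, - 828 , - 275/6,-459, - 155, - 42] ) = [ - 828, - 459, - 155, - 275/6,  -  42 , 401 ] 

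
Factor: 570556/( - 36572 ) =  - 3479/223 = - 7^2*71^1*223^( - 1 ) 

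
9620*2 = 19240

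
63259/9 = 63259/9 = 7028.78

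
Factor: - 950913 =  - 3^3*41^1*859^1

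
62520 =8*7815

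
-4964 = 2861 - 7825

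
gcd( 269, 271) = 1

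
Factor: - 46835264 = - 2^6 * 7^1*104543^1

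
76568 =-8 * (-9571)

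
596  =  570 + 26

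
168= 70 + 98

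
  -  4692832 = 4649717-9342549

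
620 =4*155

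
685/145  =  137/29= 4.72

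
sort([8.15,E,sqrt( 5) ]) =[sqrt( 5),  E, 8.15]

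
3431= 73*47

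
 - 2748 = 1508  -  4256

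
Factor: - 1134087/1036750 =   -  2^(-1)*3^1*5^ ( - 3)*11^( - 1 )*13^( - 1 )*17^1*29^( - 1)*37^1*601^1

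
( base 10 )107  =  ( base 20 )57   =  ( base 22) 4J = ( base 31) 3e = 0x6b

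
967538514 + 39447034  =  1006985548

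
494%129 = 107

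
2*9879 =19758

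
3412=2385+1027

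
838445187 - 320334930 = 518110257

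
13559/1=13559  =  13559.00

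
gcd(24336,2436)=12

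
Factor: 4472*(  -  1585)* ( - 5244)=2^5*3^1 * 5^1  *13^1*19^1 * 23^1*43^1*317^1= 37170101280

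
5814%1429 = 98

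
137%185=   137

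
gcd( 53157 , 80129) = 1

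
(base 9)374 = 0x136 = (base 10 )310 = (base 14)182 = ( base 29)AK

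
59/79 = 59/79=0.75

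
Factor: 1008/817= 2^4 * 3^2*7^1*19^(  -  1)*43^( - 1) 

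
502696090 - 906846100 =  - 404150010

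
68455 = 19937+48518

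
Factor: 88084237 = 31^1*2841427^1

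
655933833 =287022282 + 368911551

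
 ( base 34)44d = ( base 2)1001010100101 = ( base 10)4773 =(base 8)11245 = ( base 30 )593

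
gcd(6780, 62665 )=5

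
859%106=11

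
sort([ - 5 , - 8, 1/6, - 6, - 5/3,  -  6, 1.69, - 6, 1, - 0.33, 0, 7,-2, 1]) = [ - 8,-6, - 6, - 6, - 5, - 2, - 5/3,- 0.33, 0, 1/6, 1, 1,1.69, 7 ] 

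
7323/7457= 7323/7457=0.98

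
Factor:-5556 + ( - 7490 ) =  - 2^1*11^1 * 593^1 = - 13046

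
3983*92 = 366436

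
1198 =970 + 228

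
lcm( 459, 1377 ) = 1377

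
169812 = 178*954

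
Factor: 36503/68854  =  2^(-1)*199^( - 1)*211^1= 211/398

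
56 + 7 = 63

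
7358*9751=71747858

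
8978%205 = 163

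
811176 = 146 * 5556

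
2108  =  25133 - 23025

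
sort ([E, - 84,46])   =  [ - 84,E,46] 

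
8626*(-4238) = - 36556988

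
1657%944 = 713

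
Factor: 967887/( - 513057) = -3^1*19^(  -  1)*41^1*43^1*61^1*9001^(-1 ) = - 322629/171019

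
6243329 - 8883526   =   - 2640197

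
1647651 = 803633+844018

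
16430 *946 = 15542780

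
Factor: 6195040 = 2^5*5^1*31^1*1249^1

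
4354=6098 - 1744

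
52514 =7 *7502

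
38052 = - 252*( - 151)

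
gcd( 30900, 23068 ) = 4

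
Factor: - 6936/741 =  - 2312/247 = - 2^3*13^ ( - 1)*17^2*19^(-1 ) 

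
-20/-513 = 20/513  =  0.04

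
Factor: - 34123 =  - 34123^1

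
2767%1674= 1093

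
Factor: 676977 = 3^1*7^1*32237^1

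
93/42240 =31/14080 = 0.00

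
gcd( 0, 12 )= 12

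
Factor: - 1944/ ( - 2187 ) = 8/9 = 2^3 * 3^( - 2 )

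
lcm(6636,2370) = 33180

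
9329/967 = 9329/967 = 9.65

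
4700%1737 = 1226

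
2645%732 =449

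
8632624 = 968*8918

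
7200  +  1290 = 8490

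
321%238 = 83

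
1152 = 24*48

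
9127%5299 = 3828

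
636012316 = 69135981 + 566876335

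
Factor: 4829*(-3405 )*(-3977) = 65392796865 = 3^1*5^1 * 11^1*41^1*97^1*227^1*439^1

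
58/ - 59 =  - 58/59 = - 0.98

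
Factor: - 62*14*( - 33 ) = 28644  =  2^2*3^1*7^1* 11^1*31^1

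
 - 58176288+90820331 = 32644043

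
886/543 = 886/543=1.63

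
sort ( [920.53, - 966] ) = [ - 966, 920.53 ] 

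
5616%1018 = 526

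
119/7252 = 17/1036  =  0.02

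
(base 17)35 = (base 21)2E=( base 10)56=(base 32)1O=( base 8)70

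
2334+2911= 5245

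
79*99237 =7839723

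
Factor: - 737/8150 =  - 2^( - 1)*5^( - 2 )*11^1 * 67^1*163^ ( - 1)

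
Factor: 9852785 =5^1*419^1* 4703^1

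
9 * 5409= 48681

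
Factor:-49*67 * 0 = 0  =  0^1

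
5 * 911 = 4555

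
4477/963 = 4  +  625/963 = 4.65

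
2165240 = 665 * 3256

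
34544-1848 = 32696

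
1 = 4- 3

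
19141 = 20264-1123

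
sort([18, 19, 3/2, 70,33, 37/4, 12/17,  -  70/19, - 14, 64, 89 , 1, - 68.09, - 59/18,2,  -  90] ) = [ - 90, - 68.09, -14, - 70/19,-59/18,  12/17,1,  3/2, 2, 37/4, 18, 19, 33, 64, 70,89]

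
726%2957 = 726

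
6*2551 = 15306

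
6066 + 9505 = 15571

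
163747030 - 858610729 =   -  694863699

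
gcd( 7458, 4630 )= 2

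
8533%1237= 1111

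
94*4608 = 433152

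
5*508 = 2540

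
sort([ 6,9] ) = [6,9]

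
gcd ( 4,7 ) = 1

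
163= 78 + 85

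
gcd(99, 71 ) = 1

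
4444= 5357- 913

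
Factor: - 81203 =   -  81203^1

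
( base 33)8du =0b10001111010011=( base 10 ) 9171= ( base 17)1ec8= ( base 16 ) 23d3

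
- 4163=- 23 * 181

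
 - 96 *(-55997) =5375712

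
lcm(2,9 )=18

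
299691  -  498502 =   -  198811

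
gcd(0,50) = 50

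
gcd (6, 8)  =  2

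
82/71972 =41/35986 = 0.00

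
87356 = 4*21839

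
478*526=251428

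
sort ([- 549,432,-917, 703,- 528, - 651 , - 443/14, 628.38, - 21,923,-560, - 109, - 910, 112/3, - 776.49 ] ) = [ -917,- 910,-776.49, - 651, - 560, - 549, - 528,-109, - 443/14, - 21, 112/3,432,628.38, 703, 923 ]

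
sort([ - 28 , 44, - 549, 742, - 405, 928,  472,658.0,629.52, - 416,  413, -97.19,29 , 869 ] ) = [-549, - 416,  -  405,-97.19,-28, 29,44,413,472, 629.52,658.0,742,869, 928 ] 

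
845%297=251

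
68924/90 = 765 + 37/45 = 765.82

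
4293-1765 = 2528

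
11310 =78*145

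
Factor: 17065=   5^1*3413^1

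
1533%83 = 39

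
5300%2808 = 2492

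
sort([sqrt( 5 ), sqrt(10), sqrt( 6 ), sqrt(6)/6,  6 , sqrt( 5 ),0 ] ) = [ 0,sqrt( 6 ) /6,sqrt(5), sqrt(5),  sqrt( 6 ),sqrt (10 ),6]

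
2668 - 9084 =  - 6416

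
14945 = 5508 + 9437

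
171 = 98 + 73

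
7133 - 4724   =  2409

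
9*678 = 6102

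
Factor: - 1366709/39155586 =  - 2^(  -  1)*3^(-1 )*59^( - 1)*110609^( - 1)*1366709^1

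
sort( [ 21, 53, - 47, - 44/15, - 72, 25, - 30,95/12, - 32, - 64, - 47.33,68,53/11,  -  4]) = [ - 72, - 64, - 47.33, - 47 , - 32, - 30,  -  4, - 44/15,53/11, 95/12,21,25,  53,68]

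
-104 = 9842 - 9946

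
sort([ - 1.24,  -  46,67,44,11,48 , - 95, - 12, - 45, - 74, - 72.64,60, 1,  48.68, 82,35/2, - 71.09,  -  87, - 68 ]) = [ - 95, - 87, - 74,-72.64  , - 71.09, - 68,-46, - 45,-12, - 1.24,1,11,35/2 , 44,48 , 48.68, 60,67,82 ] 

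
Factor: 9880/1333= 2^3*5^1*13^1*19^1*31^(-1)*43^(-1)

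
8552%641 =219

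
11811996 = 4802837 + 7009159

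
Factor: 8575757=23^1*372859^1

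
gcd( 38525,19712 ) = 1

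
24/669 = 8/223=0.04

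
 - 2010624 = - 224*8976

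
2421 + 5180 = 7601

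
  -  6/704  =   - 3/352 = -  0.01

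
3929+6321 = 10250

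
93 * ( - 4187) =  - 389391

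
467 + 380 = 847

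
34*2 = 68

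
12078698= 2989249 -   -  9089449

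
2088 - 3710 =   -  1622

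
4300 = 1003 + 3297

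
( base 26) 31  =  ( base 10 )79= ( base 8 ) 117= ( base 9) 87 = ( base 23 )3a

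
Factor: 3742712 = 2^3*587^1*797^1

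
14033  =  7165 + 6868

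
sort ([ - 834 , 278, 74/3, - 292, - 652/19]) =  [ -834, - 292,-652/19,  74/3,278] 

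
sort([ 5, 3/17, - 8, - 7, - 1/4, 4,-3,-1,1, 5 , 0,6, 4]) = [ - 8,- 7,-3, - 1,  -  1/4, 0 , 3/17,1,4, 4,5, 5,6]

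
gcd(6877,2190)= 1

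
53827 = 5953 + 47874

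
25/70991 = 25/70991 = 0.00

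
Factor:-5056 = -2^6*79^1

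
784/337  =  2 + 110/337 = 2.33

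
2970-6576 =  - 3606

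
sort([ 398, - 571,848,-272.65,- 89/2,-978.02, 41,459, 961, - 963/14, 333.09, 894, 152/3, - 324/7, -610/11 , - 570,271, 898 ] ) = [ - 978.02, - 571, - 570, - 272.65  , - 963/14, - 610/11, - 324/7,  -  89/2, 41, 152/3, 271,333.09, 398, 459,848, 894 , 898,961]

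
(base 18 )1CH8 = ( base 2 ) 10011100110010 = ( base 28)cma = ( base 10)10034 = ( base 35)86o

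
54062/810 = 66 + 301/405 = 66.74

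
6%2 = 0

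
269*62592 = 16837248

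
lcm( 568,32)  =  2272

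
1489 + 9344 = 10833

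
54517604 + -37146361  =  17371243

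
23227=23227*1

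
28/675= 28/675 = 0.04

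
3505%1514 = 477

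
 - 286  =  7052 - 7338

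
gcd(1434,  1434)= 1434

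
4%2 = 0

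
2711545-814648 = 1896897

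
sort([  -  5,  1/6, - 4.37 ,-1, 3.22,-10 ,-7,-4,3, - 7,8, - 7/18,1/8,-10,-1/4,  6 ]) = [ - 10, - 10, - 7, - 7, - 5, - 4.37,-4,-1, - 7/18, - 1/4,1/8, 1/6, 3,3.22,6,8 ]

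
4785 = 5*957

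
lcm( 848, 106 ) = 848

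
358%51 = 1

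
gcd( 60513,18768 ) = 69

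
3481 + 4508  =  7989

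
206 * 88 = 18128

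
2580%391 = 234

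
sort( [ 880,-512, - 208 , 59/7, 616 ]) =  [ - 512,-208,59/7, 616, 880 ]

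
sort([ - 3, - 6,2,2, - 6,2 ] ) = [-6, - 6, - 3,2,2, 2]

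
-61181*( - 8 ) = 489448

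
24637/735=33 + 382/735 = 33.52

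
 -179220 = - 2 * 89610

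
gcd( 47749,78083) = 1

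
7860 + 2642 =10502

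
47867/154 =47867/154 = 310.82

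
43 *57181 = 2458783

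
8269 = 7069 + 1200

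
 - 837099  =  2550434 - 3387533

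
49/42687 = 49/42687 = 0.00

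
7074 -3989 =3085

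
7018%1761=1735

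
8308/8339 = 268/269 = 1.00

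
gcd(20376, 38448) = 72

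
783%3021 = 783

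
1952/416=4 + 9/13  =  4.69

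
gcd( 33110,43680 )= 70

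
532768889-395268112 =137500777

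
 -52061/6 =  - 8677+ 1/6 = -8676.83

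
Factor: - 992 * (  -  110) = 109120  =  2^6*5^1 * 11^1 * 31^1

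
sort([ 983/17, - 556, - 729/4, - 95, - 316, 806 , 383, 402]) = [  -  556, - 316 , - 729/4, - 95,983/17 , 383, 402, 806 ]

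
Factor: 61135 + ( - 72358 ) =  - 3^2*29^1*43^1  =  - 11223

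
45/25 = 9/5 = 1.80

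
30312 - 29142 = 1170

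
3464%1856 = 1608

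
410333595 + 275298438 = 685632033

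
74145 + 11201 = 85346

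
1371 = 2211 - 840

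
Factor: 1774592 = 2^10*1733^1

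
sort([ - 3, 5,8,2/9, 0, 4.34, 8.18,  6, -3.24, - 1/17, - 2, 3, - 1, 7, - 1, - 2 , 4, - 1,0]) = [ - 3.24,-3 , - 2, - 2, - 1, - 1,  -  1, - 1/17,0,0, 2/9 , 3, 4, 4.34, 5, 6, 7,8,8.18 ] 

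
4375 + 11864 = 16239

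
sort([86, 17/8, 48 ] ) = [17/8, 48, 86 ]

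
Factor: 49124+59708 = 2^5*19^1 * 179^1 = 108832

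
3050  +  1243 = 4293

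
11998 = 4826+7172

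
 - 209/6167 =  - 209/6167 = -0.03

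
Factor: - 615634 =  - 2^1*307817^1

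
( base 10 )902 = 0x386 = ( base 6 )4102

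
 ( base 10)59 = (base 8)73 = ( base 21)2H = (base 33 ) 1q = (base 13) 47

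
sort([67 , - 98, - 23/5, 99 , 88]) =[ - 98, - 23/5,67,88,99] 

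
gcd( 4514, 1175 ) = 1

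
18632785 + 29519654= 48152439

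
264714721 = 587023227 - 322308506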